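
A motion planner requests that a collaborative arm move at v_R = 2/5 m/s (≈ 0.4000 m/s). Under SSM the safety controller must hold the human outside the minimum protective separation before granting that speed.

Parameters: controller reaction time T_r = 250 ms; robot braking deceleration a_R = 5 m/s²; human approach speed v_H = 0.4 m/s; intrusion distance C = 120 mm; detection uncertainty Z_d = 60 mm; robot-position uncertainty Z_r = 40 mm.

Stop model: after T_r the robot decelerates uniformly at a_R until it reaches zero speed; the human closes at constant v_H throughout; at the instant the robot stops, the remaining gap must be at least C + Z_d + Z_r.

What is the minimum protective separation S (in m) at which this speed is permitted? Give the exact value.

S_min = 117/250 m = 0.4680 m

stop time T_s = (2/5)/5 = 0.0800 s
robot covers v_R·T_r = 0.4000·0.2500 = 0.1000 m before braking
braking distance = 0.4000²/(2·5.0000) = 0.0160 m
human over T_r+T_s: 0.4000·(0.2500+0.0800) = 0.1320 m
C+Z_d+Z_r = 0.1200+0.0600+0.0400 = 0.2200 m
S_min ≈ 0.1000+0.0160+0.1320+0.2200  ⇒  S_min = 117/250 m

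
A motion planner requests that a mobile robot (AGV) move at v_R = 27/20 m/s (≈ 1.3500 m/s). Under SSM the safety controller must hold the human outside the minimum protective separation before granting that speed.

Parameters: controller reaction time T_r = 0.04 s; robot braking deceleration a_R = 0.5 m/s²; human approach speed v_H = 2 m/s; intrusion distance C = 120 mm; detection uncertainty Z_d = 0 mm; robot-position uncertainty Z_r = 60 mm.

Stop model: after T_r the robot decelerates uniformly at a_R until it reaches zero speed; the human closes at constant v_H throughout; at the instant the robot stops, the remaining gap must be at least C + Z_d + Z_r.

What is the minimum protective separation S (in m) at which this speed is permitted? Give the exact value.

T_s = v_R/a_R = (27/20)/(1/2) = 2.7000 s
reaction-phase robot travel = 1.3500·0.0400 = 0.0540 m
robot under decel: 1.3500²/(2·0.5000) = 1.8225 m
human closes 2.0000·2.7400 = 5.4800 m
residual clearance needed = 0.1200+0.0000+0.0600 = 0.1800 m
S_min ≈ 0.0540+1.8225+5.4800+0.1800  ⇒  S_min = 15073/2000 m

S_min = 15073/2000 m = 7.5365 m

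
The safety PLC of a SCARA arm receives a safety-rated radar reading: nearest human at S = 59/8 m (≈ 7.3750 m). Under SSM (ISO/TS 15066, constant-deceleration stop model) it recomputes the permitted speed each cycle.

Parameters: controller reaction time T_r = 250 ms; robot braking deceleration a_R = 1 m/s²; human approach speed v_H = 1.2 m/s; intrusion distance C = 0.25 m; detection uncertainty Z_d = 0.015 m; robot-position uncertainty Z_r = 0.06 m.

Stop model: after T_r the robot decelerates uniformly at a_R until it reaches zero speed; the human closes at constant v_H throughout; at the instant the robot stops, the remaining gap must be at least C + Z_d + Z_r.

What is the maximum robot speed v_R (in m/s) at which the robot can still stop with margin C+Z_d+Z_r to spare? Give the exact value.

v_R_max = 5/2 m/s = 2.5000 m/s

at the boundary: (1/2)·v² + (29/20)·v + (-27/4) = 0
  disc = (29/20)² − 4·(1/2)·(-27/4) = 6241/400 ; √disc = 79/20
  v_R = (−(29/20) + 79/20) / (2·(1/2)) = 5/2 m/s
check:
stop time T_s = (5/2)/1 = 2.5000 s
reaction-phase robot travel = 2.5000·0.2500 = 0.6250 m
robot under decel: 2.5000²/(2·1.0000) = 3.1250 m
person approaches 1.2000·(0.2500+2.5000) = 3.3000 m
margins: 0.2500+0.0150+0.0600 = 0.3250 m
sum ≈ 0.6250+3.1250+3.3000+0.3250 ≈ 7.3750 m = S ✓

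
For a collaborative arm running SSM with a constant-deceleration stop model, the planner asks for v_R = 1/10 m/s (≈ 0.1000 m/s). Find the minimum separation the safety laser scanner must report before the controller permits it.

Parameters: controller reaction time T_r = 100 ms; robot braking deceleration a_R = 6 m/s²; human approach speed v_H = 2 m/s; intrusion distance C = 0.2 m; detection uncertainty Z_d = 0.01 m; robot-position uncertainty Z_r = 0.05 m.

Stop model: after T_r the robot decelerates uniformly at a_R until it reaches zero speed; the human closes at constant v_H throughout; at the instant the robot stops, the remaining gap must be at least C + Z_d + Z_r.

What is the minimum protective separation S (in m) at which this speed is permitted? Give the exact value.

T_s = v_R/a_R = (1/10)/6 = 0.0167 s
robot in T_r: 0.1000·0.1000 = 0.0100 m
robot under decel: 0.1000²/(2·6.0000) = 0.0008 m
person approaches 2.0000·(0.1000+0.0167) = 0.2333 m
C+Z_d+Z_r = 0.2000+0.0100+0.0500 = 0.2600 m
S_min ≈ 0.0100+0.0008+0.2333+0.2600  ⇒  S_min = 121/240 m

S_min = 121/240 m = 0.5042 m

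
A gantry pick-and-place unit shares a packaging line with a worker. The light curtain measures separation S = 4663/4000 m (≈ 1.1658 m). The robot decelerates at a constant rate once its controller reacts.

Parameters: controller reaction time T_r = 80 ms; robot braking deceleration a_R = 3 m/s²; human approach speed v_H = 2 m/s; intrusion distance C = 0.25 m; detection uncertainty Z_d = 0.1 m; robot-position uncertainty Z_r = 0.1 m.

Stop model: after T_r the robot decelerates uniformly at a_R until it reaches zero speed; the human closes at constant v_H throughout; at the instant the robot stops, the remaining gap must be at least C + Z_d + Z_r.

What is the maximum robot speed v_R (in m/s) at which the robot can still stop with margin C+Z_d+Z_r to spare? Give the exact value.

at the boundary: (1/6)·v² + (56/75)·v + (-2223/4000) = 0
  disc = (56/75)² − 4·(1/6)·(-2223/4000) = 83521/90000 ; √disc = 289/300
  v_R = (−(56/75) + 289/300) / (2·(1/6)) = 13/20 m/s
check:
braking lasts T_s = (13/20)/3 = 0.2167 s
robot covers v_R·T_r = 0.6500·0.0800 = 0.0520 m before braking
braking distance = 0.6500²/(2·3.0000) = 0.0704 m
human over T_r+T_s: 2.0000·(0.0800+0.2167) = 0.5933 m
residual clearance needed = 0.2500+0.1000+0.1000 = 0.4500 m
sum ≈ 0.0520+0.0704+0.5933+0.4500 ≈ 1.1658 m = S ✓

v_R_max = 13/20 m/s = 0.6500 m/s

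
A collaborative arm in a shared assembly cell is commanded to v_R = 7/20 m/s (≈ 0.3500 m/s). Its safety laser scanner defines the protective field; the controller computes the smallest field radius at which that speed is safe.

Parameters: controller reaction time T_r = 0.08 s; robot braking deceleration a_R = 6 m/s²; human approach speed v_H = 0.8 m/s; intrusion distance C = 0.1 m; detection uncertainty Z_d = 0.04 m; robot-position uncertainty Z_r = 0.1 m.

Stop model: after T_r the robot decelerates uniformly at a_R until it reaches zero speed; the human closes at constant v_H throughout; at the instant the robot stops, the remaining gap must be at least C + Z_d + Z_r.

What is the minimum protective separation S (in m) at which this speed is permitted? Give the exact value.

S_min = 3111/8000 m = 0.3889 m

braking lasts T_s = (7/20)/6 = 0.0583 s
robot covers v_R·T_r = 0.3500·0.0800 = 0.0280 m before braking
robot under decel: 0.3500²/(2·6.0000) = 0.0102 m
human closes 0.8000·0.1383 = 0.1107 m
residual clearance needed = 0.1000+0.0400+0.1000 = 0.2400 m
S_min ≈ 0.0280+0.0102+0.1107+0.2400  ⇒  S_min = 3111/8000 m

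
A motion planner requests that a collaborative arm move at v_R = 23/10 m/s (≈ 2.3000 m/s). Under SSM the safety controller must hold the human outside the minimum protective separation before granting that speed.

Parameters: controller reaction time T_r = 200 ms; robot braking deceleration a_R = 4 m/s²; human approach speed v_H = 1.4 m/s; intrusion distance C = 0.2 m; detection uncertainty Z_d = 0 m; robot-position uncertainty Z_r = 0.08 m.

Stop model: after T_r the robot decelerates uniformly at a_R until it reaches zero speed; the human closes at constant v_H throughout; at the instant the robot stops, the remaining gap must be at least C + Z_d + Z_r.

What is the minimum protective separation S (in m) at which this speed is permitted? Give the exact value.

S_min = 1989/800 m = 2.4863 m

braking lasts T_s = (23/10)/4 = 0.5750 s
robot covers v_R·T_r = 2.3000·0.2000 = 0.4600 m before braking
braking distance = 2.3000²/(2·4.0000) = 0.6613 m
human closes 1.4000·0.7750 = 1.0850 m
residual clearance needed = 0.2000+0.0000+0.0800 = 0.2800 m
S_min ≈ 0.4600+0.6613+1.0850+0.2800  ⇒  S_min = 1989/800 m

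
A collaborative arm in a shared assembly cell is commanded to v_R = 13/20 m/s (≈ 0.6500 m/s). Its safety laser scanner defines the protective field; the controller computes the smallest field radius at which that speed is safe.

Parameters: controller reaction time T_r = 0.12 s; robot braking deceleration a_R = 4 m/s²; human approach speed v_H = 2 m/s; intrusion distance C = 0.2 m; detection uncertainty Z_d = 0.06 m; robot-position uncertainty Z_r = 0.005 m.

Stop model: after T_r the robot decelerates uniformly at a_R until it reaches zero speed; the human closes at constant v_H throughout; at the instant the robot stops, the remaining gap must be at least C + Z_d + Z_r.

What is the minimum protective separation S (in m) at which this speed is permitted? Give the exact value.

braking lasts T_s = (13/20)/4 = 0.1625 s
reaction-phase robot travel = 0.6500·0.1200 = 0.0780 m
braking distance = 0.6500²/(2·4.0000) = 0.0528 m
human over T_r+T_s: 2.0000·(0.1200+0.1625) = 0.5650 m
C+Z_d+Z_r = 0.2000+0.0600+0.0050 = 0.2650 m
S_min ≈ 0.0780+0.0528+0.5650+0.2650  ⇒  S_min = 15373/16000 m

S_min = 15373/16000 m = 0.9608 m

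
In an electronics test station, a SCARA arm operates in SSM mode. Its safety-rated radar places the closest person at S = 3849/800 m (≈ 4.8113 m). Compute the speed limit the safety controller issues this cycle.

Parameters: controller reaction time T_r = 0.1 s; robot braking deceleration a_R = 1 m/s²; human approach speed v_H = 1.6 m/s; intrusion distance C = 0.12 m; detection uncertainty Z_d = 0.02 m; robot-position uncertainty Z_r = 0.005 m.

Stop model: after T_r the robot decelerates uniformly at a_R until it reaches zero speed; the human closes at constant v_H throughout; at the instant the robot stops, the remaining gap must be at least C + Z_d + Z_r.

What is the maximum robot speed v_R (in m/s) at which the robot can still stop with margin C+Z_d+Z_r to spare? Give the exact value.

collect terms ⇒ (1/2)·v_R² + (17/10)·v_R + (-721/160) = 0
  disc = (17/10)² − 4·(1/2)·(-721/160) = 4761/400 ; √disc = 69/20
  v_R = (−(17/10) + 69/20) / (2·(1/2)) = 7/4 m/s
check:
stop time T_s = (7/4)/1 = 1.7500 s
robot covers v_R·T_r = 1.7500·0.1000 = 0.1750 m before braking
robot covers 1.7500·1.7500 − ½·1.0000·1.7500² = 1.5312 m while stopping
person approaches 1.6000·(0.1000+1.7500) = 2.9600 m
margins: 0.1200+0.0200+0.0050 = 0.1450 m
sum ≈ 0.1750+1.5312+2.9600+0.1450 ≈ 4.8113 m = S ✓

v_R_max = 7/4 m/s = 1.7500 m/s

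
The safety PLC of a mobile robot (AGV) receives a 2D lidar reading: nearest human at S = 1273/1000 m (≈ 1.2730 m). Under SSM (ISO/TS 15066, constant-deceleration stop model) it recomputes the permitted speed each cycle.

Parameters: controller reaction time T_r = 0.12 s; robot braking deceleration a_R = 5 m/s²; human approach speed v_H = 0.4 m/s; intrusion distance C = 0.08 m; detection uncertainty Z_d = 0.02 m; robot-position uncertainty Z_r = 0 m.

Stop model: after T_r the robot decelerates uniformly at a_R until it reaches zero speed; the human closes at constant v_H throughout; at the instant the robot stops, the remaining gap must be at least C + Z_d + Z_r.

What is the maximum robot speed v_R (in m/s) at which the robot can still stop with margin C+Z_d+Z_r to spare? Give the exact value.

at the boundary: (1/10)·v² + (1/5)·v + (-9/8) = 0
  disc = (1/5)² − 4·(1/10)·(-9/8) = 49/100 ; √disc = 7/10
  v_R = (−(1/5) + 7/10) / (2·(1/10)) = 5/2 m/s
check:
braking lasts T_s = (5/2)/5 = 0.5000 s
robot covers v_R·T_r = 2.5000·0.1200 = 0.3000 m before braking
robot under decel: 2.5000²/(2·5.0000) = 0.6250 m
person approaches 0.4000·(0.1200+0.5000) = 0.2480 m
margins: 0.0800+0.0200+0.0000 = 0.1000 m
sum ≈ 0.3000+0.6250+0.2480+0.1000 ≈ 1.2730 m = S ✓

v_R_max = 5/2 m/s = 2.5000 m/s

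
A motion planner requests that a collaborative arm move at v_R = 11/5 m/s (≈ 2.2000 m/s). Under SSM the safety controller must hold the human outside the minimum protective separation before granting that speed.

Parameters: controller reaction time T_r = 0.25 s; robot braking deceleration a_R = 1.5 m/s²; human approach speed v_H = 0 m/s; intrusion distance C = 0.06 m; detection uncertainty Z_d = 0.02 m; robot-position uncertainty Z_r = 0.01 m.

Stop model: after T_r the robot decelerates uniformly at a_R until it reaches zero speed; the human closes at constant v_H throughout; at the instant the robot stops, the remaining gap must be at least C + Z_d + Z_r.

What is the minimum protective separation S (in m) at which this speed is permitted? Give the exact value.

S_min = 169/75 m = 2.2533 m

braking lasts T_s = (11/5)/(3/2) = 1.4667 s
robot in T_r: 2.2000·0.2500 = 0.5500 m
robot under decel: 2.2000²/(2·1.5000) = 1.6133 m
human over T_r+T_s: 0.0000·(0.2500+1.4667) = 0.0000 m
margins: 0.0600+0.0200+0.0100 = 0.0900 m
S_min ≈ 0.5500+1.6133+0.0000+0.0900  ⇒  S_min = 169/75 m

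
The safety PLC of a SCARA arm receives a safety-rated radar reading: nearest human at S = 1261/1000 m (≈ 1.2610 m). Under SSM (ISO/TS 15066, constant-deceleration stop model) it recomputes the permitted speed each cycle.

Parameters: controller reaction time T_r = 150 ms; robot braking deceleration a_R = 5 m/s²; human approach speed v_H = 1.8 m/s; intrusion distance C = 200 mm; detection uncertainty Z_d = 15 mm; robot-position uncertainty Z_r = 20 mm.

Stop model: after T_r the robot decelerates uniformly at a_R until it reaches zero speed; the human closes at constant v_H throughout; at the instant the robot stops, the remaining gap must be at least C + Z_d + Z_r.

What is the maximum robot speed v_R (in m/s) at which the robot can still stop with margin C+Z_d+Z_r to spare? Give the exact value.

v_R_max = 6/5 m/s = 1.2000 m/s

at the boundary: (1/10)·v² + (51/100)·v + (-189/250) = 0
  disc = (51/100)² − 4·(1/10)·(-189/250) = 9/16 ; √disc = 3/4
  v_R = (−(51/100) + 3/4) / (2·(1/10)) = 6/5 m/s
check:
braking lasts T_s = (6/5)/5 = 0.2400 s
reaction-phase robot travel = 1.2000·0.1500 = 0.1800 m
braking distance = 1.2000²/(2·5.0000) = 0.1440 m
human closes 1.8000·0.3900 = 0.7020 m
C+Z_d+Z_r = 0.2000+0.0150+0.0200 = 0.2350 m
sum ≈ 0.1800+0.1440+0.7020+0.2350 ≈ 1.2610 m = S ✓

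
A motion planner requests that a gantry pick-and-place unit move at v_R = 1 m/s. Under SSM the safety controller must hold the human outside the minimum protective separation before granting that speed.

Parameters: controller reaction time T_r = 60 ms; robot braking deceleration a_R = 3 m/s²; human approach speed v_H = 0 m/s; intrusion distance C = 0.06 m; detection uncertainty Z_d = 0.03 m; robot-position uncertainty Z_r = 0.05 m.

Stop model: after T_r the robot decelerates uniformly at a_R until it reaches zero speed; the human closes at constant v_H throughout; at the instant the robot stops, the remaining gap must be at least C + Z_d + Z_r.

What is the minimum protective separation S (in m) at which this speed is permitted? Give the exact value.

S_min = 11/30 m = 0.3667 m

braking lasts T_s = 1/3 = 0.3333 s
reaction-phase robot travel = 1.0000·0.0600 = 0.0600 m
robot under decel: 1.0000²/(2·3.0000) = 0.1667 m
human over T_r+T_s: 0.0000·(0.0600+0.3333) = 0.0000 m
margins: 0.0600+0.0300+0.0500 = 0.1400 m
S_min ≈ 0.0600+0.1667+0.0000+0.1400  ⇒  S_min = 11/30 m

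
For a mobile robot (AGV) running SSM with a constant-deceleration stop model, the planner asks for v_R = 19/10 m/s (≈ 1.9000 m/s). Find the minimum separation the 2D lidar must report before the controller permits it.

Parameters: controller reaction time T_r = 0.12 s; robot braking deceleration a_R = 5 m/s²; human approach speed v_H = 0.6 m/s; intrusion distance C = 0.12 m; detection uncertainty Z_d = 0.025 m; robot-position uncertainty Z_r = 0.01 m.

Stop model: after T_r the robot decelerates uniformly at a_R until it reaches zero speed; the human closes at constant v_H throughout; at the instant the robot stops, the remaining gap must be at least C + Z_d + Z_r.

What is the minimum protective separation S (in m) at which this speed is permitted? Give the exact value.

S_min = 261/250 m = 1.0440 m

T_s = v_R/a_R = (19/10)/5 = 0.3800 s
robot covers v_R·T_r = 1.9000·0.1200 = 0.2280 m before braking
robot covers 1.9000·0.3800 − ½·5.0000·0.3800² = 0.3610 m while stopping
human over T_r+T_s: 0.6000·(0.1200+0.3800) = 0.3000 m
C+Z_d+Z_r = 0.1200+0.0250+0.0100 = 0.1550 m
S_min ≈ 0.2280+0.3610+0.3000+0.1550  ⇒  S_min = 261/250 m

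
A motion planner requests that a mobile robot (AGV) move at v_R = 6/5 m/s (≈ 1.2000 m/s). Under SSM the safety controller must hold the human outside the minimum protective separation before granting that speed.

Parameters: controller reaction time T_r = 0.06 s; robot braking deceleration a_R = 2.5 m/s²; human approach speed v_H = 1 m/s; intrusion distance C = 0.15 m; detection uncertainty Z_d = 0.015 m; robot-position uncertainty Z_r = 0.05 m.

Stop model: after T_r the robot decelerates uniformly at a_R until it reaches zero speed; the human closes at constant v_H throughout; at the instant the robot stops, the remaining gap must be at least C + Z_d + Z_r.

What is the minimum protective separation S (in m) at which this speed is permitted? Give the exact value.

S_min = 223/200 m = 1.1150 m

stop time T_s = (6/5)/(5/2) = 0.4800 s
robot in T_r: 1.2000·0.0600 = 0.0720 m
robot under decel: 1.2000²/(2·2.5000) = 0.2880 m
person approaches 1.0000·(0.0600+0.4800) = 0.5400 m
margins: 0.1500+0.0150+0.0500 = 0.2150 m
S_min ≈ 0.0720+0.2880+0.5400+0.2150  ⇒  S_min = 223/200 m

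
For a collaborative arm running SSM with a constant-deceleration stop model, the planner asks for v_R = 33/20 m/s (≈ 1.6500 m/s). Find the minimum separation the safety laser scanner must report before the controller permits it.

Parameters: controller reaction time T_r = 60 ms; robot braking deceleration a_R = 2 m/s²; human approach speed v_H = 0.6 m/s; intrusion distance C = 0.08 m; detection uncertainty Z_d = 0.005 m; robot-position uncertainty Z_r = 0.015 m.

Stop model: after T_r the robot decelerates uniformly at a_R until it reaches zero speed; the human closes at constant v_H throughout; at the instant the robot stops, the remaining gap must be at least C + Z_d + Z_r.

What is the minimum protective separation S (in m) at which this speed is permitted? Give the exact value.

S_min = 2257/1600 m = 1.4106 m

braking lasts T_s = (33/20)/2 = 0.8250 s
robot in T_r: 1.6500·0.0600 = 0.0990 m
robot under decel: 1.6500²/(2·2.0000) = 0.6806 m
human closes 0.6000·0.8850 = 0.5310 m
residual clearance needed = 0.0800+0.0050+0.0150 = 0.1000 m
S_min ≈ 0.0990+0.6806+0.5310+0.1000  ⇒  S_min = 2257/1600 m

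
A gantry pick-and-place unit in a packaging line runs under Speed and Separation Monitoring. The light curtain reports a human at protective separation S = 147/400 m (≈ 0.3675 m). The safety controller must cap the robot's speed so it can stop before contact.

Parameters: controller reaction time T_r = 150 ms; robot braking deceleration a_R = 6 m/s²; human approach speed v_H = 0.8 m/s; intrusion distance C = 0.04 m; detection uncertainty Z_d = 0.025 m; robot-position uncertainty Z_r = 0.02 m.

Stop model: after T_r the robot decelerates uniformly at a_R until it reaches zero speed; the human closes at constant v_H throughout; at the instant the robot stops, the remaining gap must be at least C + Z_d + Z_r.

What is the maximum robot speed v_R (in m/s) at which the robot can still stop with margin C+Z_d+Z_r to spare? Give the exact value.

v_R_max = 1/2 m/s = 0.5000 m/s

quadratic (1/12)·v² + (17/60)·v + (-13/80) = 0
  disc = (17/60)² − 4·(1/12)·(-13/80) = 121/900 ; √disc = 11/30
  v_R = (−(17/60) + 11/30) / (2·(1/12)) = 1/2 m/s
check:
T_s = v_R/a_R = (1/2)/6 = 0.0833 s
reaction-phase robot travel = 0.5000·0.1500 = 0.0750 m
robot covers 0.5000·0.0833 − ½·6.0000·0.0833² = 0.0208 m while stopping
person approaches 0.8000·(0.1500+0.0833) = 0.1867 m
residual clearance needed = 0.0400+0.0250+0.0200 = 0.0850 m
sum ≈ 0.0750+0.0208+0.1867+0.0850 ≈ 0.3675 m = S ✓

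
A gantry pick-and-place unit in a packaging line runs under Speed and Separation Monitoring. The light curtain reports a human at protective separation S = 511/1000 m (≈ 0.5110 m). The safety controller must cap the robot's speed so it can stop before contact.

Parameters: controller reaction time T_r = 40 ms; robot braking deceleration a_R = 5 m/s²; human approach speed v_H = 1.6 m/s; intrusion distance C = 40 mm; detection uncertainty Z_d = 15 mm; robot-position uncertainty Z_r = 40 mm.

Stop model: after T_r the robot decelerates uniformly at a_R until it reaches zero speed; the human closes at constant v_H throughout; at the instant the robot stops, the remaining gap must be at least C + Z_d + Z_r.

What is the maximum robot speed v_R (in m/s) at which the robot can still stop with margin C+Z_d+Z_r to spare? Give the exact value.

v_R_max = 4/5 m/s = 0.8000 m/s

at the boundary: (1/10)·v² + (9/25)·v + (-44/125) = 0
  disc = (9/25)² − 4·(1/10)·(-44/125) = 169/625 ; √disc = 13/25
  v_R = (−(9/25) + 13/25) / (2·(1/10)) = 4/5 m/s
check:
stop time T_s = (4/5)/5 = 0.1600 s
reaction-phase robot travel = 0.8000·0.0400 = 0.0320 m
braking distance = 0.8000²/(2·5.0000) = 0.0640 m
person approaches 1.6000·(0.0400+0.1600) = 0.3200 m
margins: 0.0400+0.0150+0.0400 = 0.0950 m
sum ≈ 0.0320+0.0640+0.3200+0.0950 ≈ 0.5110 m = S ✓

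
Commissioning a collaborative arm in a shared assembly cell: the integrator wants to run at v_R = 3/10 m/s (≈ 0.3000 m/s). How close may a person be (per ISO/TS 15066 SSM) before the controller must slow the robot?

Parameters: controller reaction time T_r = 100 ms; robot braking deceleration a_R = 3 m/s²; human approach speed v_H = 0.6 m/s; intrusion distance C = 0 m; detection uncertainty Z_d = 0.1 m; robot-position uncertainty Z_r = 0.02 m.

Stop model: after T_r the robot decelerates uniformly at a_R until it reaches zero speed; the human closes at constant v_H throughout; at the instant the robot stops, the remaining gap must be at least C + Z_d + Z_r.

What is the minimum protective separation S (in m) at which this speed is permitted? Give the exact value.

T_s = v_R/a_R = (3/10)/3 = 0.1000 s
robot in T_r: 0.3000·0.1000 = 0.0300 m
robot covers 0.3000·0.1000 − ½·3.0000·0.1000² = 0.0150 m while stopping
human over T_r+T_s: 0.6000·(0.1000+0.1000) = 0.1200 m
residual clearance needed = 0.0000+0.1000+0.0200 = 0.1200 m
S_min ≈ 0.0300+0.0150+0.1200+0.1200  ⇒  S_min = 57/200 m

S_min = 57/200 m = 0.2850 m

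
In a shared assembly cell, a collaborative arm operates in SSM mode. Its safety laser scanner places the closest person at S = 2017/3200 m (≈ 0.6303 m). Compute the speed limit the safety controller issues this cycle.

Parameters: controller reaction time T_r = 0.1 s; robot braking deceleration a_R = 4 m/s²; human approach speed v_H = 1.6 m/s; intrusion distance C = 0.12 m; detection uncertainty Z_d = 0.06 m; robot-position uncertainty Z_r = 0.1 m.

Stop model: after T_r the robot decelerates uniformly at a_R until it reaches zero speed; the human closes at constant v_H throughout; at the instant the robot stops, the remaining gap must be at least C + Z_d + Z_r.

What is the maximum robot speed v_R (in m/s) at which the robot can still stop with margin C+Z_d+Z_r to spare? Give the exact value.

quadratic (1/8)·v² + (1/2)·v + (-609/3200) = 0
  disc = (1/2)² − 4·(1/8)·(-609/3200) = 2209/6400 ; √disc = 47/80
  v_R = (−(1/2) + 47/80) / (2·(1/8)) = 7/20 m/s
check:
stop time T_s = (7/20)/4 = 0.0875 s
robot in T_r: 0.3500·0.1000 = 0.0350 m
braking distance = 0.3500²/(2·4.0000) = 0.0153 m
human over T_r+T_s: 1.6000·(0.1000+0.0875) = 0.3000 m
residual clearance needed = 0.1200+0.0600+0.1000 = 0.2800 m
sum ≈ 0.0350+0.0153+0.3000+0.2800 ≈ 0.6303 m = S ✓

v_R_max = 7/20 m/s = 0.3500 m/s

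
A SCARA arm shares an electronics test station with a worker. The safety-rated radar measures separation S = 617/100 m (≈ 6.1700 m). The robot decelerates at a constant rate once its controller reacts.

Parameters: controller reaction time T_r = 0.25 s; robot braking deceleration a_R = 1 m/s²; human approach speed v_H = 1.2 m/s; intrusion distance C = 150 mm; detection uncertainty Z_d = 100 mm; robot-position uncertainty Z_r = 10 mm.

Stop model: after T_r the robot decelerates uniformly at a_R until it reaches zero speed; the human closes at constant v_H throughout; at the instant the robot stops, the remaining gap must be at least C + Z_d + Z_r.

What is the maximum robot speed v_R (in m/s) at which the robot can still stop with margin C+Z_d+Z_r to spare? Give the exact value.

v_R_max = 11/5 m/s = 2.2000 m/s

quadratic (1/2)·v² + (29/20)·v + (-561/100) = 0
  disc = (29/20)² − 4·(1/2)·(-561/100) = 5329/400 ; √disc = 73/20
  v_R = (−(29/20) + 73/20) / (2·(1/2)) = 11/5 m/s
check:
braking lasts T_s = (11/5)/1 = 2.2000 s
reaction-phase robot travel = 2.2000·0.2500 = 0.5500 m
robot under decel: 2.2000²/(2·1.0000) = 2.4200 m
human closes 1.2000·2.4500 = 2.9400 m
margins: 0.1500+0.1000+0.0100 = 0.2600 m
sum ≈ 0.5500+2.4200+2.9400+0.2600 ≈ 6.1700 m = S ✓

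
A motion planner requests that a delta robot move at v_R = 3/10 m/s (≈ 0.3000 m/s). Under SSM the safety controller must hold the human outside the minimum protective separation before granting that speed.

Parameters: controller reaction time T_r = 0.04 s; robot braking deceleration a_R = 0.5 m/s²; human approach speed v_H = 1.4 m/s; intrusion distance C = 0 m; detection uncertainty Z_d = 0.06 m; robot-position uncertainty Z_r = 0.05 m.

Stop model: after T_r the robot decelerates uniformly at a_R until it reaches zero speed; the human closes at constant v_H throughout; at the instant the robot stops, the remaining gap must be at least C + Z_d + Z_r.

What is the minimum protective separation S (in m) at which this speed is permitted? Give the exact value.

S_min = 277/250 m = 1.1080 m

stop time T_s = (3/10)/(1/2) = 0.6000 s
reaction-phase robot travel = 0.3000·0.0400 = 0.0120 m
robot covers 0.3000·0.6000 − ½·0.5000·0.6000² = 0.0900 m while stopping
person approaches 1.4000·(0.0400+0.6000) = 0.8960 m
margins: 0.0000+0.0600+0.0500 = 0.1100 m
S_min ≈ 0.0120+0.0900+0.8960+0.1100  ⇒  S_min = 277/250 m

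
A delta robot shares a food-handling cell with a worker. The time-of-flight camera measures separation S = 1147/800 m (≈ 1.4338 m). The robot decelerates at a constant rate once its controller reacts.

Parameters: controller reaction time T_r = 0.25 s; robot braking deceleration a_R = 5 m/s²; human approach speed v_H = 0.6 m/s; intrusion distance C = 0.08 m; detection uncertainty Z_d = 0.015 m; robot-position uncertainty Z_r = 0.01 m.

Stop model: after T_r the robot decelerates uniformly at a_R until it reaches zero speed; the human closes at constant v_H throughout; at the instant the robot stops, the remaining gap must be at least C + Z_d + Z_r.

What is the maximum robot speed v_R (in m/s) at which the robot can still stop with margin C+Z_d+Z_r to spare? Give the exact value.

collect terms ⇒ (1/10)·v_R² + (37/100)·v_R + (-943/800) = 0
  disc = (37/100)² − 4·(1/10)·(-943/800) = 1521/2500 ; √disc = 39/50
  v_R = (−(37/100) + 39/50) / (2·(1/10)) = 41/20 m/s
check:
stop time T_s = (41/20)/5 = 0.4100 s
reaction-phase robot travel = 2.0500·0.2500 = 0.5125 m
braking distance = 2.0500²/(2·5.0000) = 0.4203 m
person approaches 0.6000·(0.2500+0.4100) = 0.3960 m
C+Z_d+Z_r = 0.0800+0.0150+0.0100 = 0.1050 m
sum ≈ 0.5125+0.4203+0.3960+0.1050 ≈ 1.4338 m = S ✓

v_R_max = 41/20 m/s = 2.0500 m/s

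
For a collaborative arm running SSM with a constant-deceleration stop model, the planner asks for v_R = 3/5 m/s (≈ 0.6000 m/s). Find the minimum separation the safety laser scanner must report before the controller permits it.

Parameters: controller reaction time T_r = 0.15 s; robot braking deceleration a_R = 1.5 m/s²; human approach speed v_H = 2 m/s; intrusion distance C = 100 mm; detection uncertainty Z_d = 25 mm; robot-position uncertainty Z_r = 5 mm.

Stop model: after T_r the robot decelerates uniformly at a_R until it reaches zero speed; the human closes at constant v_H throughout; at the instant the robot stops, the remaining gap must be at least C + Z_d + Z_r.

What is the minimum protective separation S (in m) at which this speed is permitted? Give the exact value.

S_min = 36/25 m = 1.4400 m

stop time T_s = (3/5)/(3/2) = 0.4000 s
robot covers v_R·T_r = 0.6000·0.1500 = 0.0900 m before braking
braking distance = 0.6000²/(2·1.5000) = 0.1200 m
human closes 2.0000·0.5500 = 1.1000 m
margins: 0.1000+0.0250+0.0050 = 0.1300 m
S_min ≈ 0.0900+0.1200+1.1000+0.1300  ⇒  S_min = 36/25 m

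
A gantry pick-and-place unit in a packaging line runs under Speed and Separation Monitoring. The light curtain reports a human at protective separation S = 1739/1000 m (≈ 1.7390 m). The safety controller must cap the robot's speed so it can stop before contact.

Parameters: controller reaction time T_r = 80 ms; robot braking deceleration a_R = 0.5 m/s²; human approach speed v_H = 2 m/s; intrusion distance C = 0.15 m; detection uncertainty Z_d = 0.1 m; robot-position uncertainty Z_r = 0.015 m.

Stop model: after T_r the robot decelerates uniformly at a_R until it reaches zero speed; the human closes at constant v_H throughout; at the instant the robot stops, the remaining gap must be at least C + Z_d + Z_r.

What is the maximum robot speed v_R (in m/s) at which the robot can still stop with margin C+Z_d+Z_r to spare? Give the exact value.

quadratic (1)·v² + (102/25)·v + (-657/500) = 0
  disc = (102/25)² − 4·(1)·(-657/500) = 13689/625 ; √disc = 117/25
  v_R = (−(102/25) + 117/25) / (2·(1)) = 3/10 m/s
check:
stop time T_s = (3/10)/(1/2) = 0.6000 s
reaction-phase robot travel = 0.3000·0.0800 = 0.0240 m
braking distance = 0.3000²/(2·0.5000) = 0.0900 m
human closes 2.0000·0.6800 = 1.3600 m
margins: 0.1500+0.1000+0.0150 = 0.2650 m
sum ≈ 0.0240+0.0900+1.3600+0.2650 ≈ 1.7390 m = S ✓

v_R_max = 3/10 m/s = 0.3000 m/s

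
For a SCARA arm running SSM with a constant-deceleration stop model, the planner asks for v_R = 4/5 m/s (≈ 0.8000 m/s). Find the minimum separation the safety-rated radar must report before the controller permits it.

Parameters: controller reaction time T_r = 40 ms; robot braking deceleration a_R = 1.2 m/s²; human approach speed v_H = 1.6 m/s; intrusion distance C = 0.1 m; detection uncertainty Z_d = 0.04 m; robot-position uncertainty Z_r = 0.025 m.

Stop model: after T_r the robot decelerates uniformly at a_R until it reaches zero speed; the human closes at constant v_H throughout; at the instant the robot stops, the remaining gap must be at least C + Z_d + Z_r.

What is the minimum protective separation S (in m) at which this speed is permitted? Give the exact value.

S_min = 4783/3000 m = 1.5943 m

stop time T_s = (4/5)/(6/5) = 0.6667 s
robot in T_r: 0.8000·0.0400 = 0.0320 m
robot covers 0.8000·0.6667 − ½·1.2000·0.6667² = 0.2667 m while stopping
human closes 1.6000·0.7067 = 1.1307 m
residual clearance needed = 0.1000+0.0400+0.0250 = 0.1650 m
S_min ≈ 0.0320+0.2667+1.1307+0.1650  ⇒  S_min = 4783/3000 m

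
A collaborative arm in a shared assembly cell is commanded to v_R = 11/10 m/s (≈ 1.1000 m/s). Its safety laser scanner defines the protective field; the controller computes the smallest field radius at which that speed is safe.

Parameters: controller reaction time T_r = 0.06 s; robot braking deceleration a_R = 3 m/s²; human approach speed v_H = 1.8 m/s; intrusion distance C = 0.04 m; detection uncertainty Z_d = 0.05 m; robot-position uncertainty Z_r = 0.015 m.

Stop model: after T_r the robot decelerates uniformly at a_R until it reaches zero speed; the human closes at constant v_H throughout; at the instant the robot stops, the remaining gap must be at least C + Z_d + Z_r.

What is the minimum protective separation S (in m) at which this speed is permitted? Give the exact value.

S_min = 1711/1500 m = 1.1407 m

T_s = v_R/a_R = (11/10)/3 = 0.3667 s
robot covers v_R·T_r = 1.1000·0.0600 = 0.0660 m before braking
braking distance = 1.1000²/(2·3.0000) = 0.2017 m
human closes 1.8000·0.4267 = 0.7680 m
C+Z_d+Z_r = 0.0400+0.0500+0.0150 = 0.1050 m
S_min ≈ 0.0660+0.2017+0.7680+0.1050  ⇒  S_min = 1711/1500 m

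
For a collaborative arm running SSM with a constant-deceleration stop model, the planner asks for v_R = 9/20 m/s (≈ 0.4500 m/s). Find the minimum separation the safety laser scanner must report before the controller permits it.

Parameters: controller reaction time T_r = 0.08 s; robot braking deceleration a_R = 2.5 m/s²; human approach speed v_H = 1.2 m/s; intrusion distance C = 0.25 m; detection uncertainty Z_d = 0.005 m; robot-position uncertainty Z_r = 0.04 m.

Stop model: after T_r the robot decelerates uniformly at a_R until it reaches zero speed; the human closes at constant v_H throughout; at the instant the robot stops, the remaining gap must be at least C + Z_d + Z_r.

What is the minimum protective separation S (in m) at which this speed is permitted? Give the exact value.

braking lasts T_s = (9/20)/(5/2) = 0.1800 s
reaction-phase robot travel = 0.4500·0.0800 = 0.0360 m
robot under decel: 0.4500²/(2·2.5000) = 0.0405 m
human closes 1.2000·0.2600 = 0.3120 m
C+Z_d+Z_r = 0.2500+0.0050+0.0400 = 0.2950 m
S_min ≈ 0.0360+0.0405+0.3120+0.2950  ⇒  S_min = 1367/2000 m

S_min = 1367/2000 m = 0.6835 m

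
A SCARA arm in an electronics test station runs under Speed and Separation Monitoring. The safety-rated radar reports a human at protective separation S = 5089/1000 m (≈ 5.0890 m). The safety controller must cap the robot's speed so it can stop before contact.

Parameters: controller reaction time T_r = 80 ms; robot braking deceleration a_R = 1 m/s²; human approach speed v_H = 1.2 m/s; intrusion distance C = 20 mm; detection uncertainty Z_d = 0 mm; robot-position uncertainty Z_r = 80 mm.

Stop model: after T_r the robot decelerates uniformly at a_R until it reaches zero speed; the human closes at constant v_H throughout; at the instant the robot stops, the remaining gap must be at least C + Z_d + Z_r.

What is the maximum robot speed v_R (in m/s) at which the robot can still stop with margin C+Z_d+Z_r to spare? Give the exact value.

collect terms ⇒ (1/2)·v_R² + (32/25)·v_R + (-4893/1000) = 0
  disc = (32/25)² − 4·(1/2)·(-4893/1000) = 28561/2500 ; √disc = 169/50
  v_R = (−(32/25) + 169/50) / (2·(1/2)) = 21/10 m/s
check:
T_s = v_R/a_R = (21/10)/1 = 2.1000 s
reaction-phase robot travel = 2.1000·0.0800 = 0.1680 m
braking distance = 2.1000²/(2·1.0000) = 2.2050 m
human closes 1.2000·2.1800 = 2.6160 m
C+Z_d+Z_r = 0.0200+0.0000+0.0800 = 0.1000 m
sum ≈ 0.1680+2.2050+2.6160+0.1000 ≈ 5.0890 m = S ✓

v_R_max = 21/10 m/s = 2.1000 m/s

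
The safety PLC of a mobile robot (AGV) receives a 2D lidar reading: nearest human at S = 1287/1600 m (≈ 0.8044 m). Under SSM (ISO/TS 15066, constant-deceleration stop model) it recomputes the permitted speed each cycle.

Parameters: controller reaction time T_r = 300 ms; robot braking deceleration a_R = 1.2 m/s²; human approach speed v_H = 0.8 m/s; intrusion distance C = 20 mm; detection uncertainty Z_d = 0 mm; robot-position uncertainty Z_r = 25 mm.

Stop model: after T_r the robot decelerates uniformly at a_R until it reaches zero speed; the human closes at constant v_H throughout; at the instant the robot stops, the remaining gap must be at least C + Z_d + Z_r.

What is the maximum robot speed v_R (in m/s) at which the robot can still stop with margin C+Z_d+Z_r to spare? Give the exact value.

v_R_max = 9/20 m/s = 0.4500 m/s

collect terms ⇒ (5/12)·v_R² + (29/30)·v_R + (-831/1600) = 0
  disc = (29/30)² − 4·(5/12)·(-831/1600) = 25921/14400 ; √disc = 161/120
  v_R = (−(29/30) + 161/120) / (2·(5/12)) = 9/20 m/s
check:
T_s = v_R/a_R = (9/20)/(6/5) = 0.3750 s
robot in T_r: 0.4500·0.3000 = 0.1350 m
robot under decel: 0.4500²/(2·1.2000) = 0.0844 m
person approaches 0.8000·(0.3000+0.3750) = 0.5400 m
margins: 0.0200+0.0000+0.0250 = 0.0450 m
sum ≈ 0.1350+0.0844+0.5400+0.0450 ≈ 0.8044 m = S ✓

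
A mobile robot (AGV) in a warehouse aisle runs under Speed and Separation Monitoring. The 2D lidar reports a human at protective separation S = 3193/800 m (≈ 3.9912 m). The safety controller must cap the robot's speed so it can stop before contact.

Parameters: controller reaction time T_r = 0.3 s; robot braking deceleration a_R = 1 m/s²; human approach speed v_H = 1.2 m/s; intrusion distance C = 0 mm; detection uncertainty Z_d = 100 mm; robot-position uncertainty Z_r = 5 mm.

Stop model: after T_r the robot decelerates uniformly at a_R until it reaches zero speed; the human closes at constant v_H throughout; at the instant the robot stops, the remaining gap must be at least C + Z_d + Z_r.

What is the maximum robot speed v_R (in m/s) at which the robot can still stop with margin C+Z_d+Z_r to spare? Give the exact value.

quadratic (1/2)·v² + (3/2)·v + (-2821/800) = 0
  disc = (3/2)² − 4·(1/2)·(-2821/800) = 3721/400 ; √disc = 61/20
  v_R = (−(3/2) + 61/20) / (2·(1/2)) = 31/20 m/s
check:
braking lasts T_s = (31/20)/1 = 1.5500 s
robot covers v_R·T_r = 1.5500·0.3000 = 0.4650 m before braking
robot under decel: 1.5500²/(2·1.0000) = 1.2012 m
person approaches 1.2000·(0.3000+1.5500) = 2.2200 m
C+Z_d+Z_r = 0.0000+0.1000+0.0050 = 0.1050 m
sum ≈ 0.4650+1.2012+2.2200+0.1050 ≈ 3.9912 m = S ✓

v_R_max = 31/20 m/s = 1.5500 m/s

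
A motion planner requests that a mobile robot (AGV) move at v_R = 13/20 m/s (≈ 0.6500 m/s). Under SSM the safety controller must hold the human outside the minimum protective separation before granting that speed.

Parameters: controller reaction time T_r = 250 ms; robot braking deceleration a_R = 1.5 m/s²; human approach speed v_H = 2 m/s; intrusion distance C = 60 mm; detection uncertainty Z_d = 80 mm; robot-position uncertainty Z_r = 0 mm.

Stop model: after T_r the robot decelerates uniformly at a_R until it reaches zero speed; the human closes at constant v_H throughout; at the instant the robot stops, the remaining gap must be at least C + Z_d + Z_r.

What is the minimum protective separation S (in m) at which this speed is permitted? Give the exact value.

braking lasts T_s = (13/20)/(3/2) = 0.4333 s
robot covers v_R·T_r = 0.6500·0.2500 = 0.1625 m before braking
robot under decel: 0.6500²/(2·1.5000) = 0.1408 m
human over T_r+T_s: 2.0000·(0.2500+0.4333) = 1.3667 m
C+Z_d+Z_r = 0.0600+0.0800+0.0000 = 0.1400 m
S_min ≈ 0.1625+0.1408+1.3667+0.1400  ⇒  S_min = 181/100 m

S_min = 181/100 m = 1.8100 m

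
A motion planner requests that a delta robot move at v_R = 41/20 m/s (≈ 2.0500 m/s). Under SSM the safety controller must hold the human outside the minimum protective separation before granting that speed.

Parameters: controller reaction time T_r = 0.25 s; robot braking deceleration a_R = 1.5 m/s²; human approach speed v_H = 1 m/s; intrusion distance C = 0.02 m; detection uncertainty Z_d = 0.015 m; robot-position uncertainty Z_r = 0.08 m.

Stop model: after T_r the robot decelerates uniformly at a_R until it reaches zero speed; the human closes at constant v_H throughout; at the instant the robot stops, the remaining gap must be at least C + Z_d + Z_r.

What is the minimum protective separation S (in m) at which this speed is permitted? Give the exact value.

T_s = v_R/a_R = (41/20)/(3/2) = 1.3667 s
reaction-phase robot travel = 2.0500·0.2500 = 0.5125 m
braking distance = 2.0500²/(2·1.5000) = 1.4008 m
human over T_r+T_s: 1.0000·(0.2500+1.3667) = 1.6167 m
C+Z_d+Z_r = 0.0200+0.0150+0.0800 = 0.1150 m
S_min ≈ 0.5125+1.4008+1.6167+0.1150  ⇒  S_min = 729/200 m

S_min = 729/200 m = 3.6450 m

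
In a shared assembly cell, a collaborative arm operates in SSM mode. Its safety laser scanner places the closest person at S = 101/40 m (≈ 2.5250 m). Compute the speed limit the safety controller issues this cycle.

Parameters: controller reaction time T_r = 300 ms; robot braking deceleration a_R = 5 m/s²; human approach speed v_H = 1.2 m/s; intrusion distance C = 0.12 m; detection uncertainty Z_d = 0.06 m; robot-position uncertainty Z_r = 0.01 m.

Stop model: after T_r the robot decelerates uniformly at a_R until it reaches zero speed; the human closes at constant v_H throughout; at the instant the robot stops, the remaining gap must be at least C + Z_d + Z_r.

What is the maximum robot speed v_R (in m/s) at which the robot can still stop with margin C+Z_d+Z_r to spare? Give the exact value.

collect terms ⇒ (1/10)·v_R² + (27/50)·v_R + (-79/40) = 0
  disc = (27/50)² − 4·(1/10)·(-79/40) = 676/625 ; √disc = 26/25
  v_R = (−(27/50) + 26/25) / (2·(1/10)) = 5/2 m/s
check:
braking lasts T_s = (5/2)/5 = 0.5000 s
reaction-phase robot travel = 2.5000·0.3000 = 0.7500 m
robot covers 2.5000·0.5000 − ½·5.0000·0.5000² = 0.6250 m while stopping
human closes 1.2000·0.8000 = 0.9600 m
margins: 0.1200+0.0600+0.0100 = 0.1900 m
sum ≈ 0.7500+0.6250+0.9600+0.1900 ≈ 2.5250 m = S ✓

v_R_max = 5/2 m/s = 2.5000 m/s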